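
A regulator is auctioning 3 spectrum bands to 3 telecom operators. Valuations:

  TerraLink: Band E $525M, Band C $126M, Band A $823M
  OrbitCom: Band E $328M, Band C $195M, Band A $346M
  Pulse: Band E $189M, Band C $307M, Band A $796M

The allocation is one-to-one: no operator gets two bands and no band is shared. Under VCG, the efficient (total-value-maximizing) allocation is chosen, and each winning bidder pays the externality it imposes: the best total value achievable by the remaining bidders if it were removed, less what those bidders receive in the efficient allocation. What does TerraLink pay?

TerraLink pays $133M.

Efficient allocation: TerraLink→Band E ($525M), OrbitCom→Band C ($195M), Pulse→Band A ($796M); total welfare W = $1516M.
TerraLink receives Band E at value $525M, so the others get W − 525 = $991M.
Without TerraLink: best allocation of the remaining 2 bidders over all 3 bands is OrbitCom→Band E ($328M), Pulse→Band A ($796M), total $1124M.
VCG payment = (others' best without TerraLink) − (others' welfare with TerraLink) = 1124 − 991 = $133M.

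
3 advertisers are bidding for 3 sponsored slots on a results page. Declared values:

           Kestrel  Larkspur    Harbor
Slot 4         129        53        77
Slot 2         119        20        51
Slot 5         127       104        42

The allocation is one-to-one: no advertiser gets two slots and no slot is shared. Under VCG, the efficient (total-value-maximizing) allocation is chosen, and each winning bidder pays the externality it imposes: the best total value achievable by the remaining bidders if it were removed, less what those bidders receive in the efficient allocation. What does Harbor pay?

Harbor pays $10.

Efficient allocation: Kestrel→Slot 2 ($119), Larkspur→Slot 5 ($104), Harbor→Slot 4 ($77); total welfare W = $300.
Harbor receives Slot 4 at value $77, so the others get W − 77 = $223.
Without Harbor: best allocation of the remaining 2 bidders over all 3 slots is Kestrel→Slot 4 ($129), Larkspur→Slot 5 ($104), total $233.
VCG payment = (others' best without Harbor) − (others' welfare with Harbor) = 233 − 223 = $10.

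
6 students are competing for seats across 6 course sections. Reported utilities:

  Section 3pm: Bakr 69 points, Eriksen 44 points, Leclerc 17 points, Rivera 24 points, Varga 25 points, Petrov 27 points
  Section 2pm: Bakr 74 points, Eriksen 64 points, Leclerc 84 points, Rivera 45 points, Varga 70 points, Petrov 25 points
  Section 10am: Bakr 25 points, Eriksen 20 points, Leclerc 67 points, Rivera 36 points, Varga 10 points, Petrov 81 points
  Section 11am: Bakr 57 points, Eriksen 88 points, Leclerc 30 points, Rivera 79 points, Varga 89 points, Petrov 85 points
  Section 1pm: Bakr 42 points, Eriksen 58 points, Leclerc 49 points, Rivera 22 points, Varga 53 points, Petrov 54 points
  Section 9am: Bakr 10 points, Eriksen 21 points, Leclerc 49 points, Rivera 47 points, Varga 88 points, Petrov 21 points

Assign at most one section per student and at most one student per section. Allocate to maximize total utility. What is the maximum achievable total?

Maximum total: 459 points

Treat this as an assignment problem: match each student to one section.
Optimal: Bakr→Section 3pm (69 points), Eriksen→Section 1pm (58 points), Leclerc→Section 2pm (84 points), Rivera→Section 11am (79 points), Varga→Section 9am (88 points), Petrov→Section 10am (81 points) — total 69+58+84+79+88+81 = 459 points.
Row-greedy (each student in turn takes its best remaining section) gives 356 points, worse by 103.
Swapping Eriksen↔Leclerc (Eriksen→Section 2pm 64 points, Leclerc→Section 1pm 49 points) loses 29.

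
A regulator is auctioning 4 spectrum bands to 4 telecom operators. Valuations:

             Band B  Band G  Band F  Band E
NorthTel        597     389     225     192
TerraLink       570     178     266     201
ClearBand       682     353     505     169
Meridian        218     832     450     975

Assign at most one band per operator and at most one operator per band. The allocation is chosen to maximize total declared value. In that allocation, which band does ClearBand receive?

Treat this as an assignment problem: match each operator to one band.
Optimal: NorthTel→Band G ($389M), TerraLink→Band B ($570M), ClearBand→Band F ($505M), Meridian→Band E ($975M) — total 389+570+505+975 = $2439M.
Max-entry greedy (repeatedly take the single best remaining cell) gives $2312M, worse by 127.
Next-best assignment: NorthTel→Band G, TerraLink→Band F, ClearBand→Band B, Meridian→Band E = $2312M.
Swapping Meridian↔TerraLink (Meridian→Band B $218M, TerraLink→Band E $201M) loses 1126.
ClearBand's own top band is Band B ($682M), but forcing ClearBand→Band B and reassigning the rest optimally gives only $2312M — worse by 127.

ClearBand receives Band F.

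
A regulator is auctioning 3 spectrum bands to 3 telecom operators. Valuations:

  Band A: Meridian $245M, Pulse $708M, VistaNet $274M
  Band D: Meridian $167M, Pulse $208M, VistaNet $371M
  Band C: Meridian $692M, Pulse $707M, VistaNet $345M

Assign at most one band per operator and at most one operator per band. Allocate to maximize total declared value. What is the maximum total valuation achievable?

Maximum total: $1771M

Optimal: Meridian→Band C ($692M), Pulse→Band A ($708M), VistaNet→Band D ($371M) — total 692+708+371 = $1771M.
Checked against all permutations: $1771M is optimal.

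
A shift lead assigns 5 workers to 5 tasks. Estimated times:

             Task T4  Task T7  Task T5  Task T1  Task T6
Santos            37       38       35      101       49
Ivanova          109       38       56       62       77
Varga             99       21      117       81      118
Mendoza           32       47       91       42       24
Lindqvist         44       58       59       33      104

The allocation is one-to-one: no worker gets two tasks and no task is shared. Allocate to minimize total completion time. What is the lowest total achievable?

Treat this as an assignment problem: match each worker to one task.
Optimal: Santos→Task T4 (37 min), Ivanova→Task T5 (56 min), Varga→Task T7 (21 min), Mendoza→Task T6 (24 min), Lindqvist→Task T1 (33 min) — total 37+56+21+24+33 = 171 min.
Column-greedy (each task in turn goes to its cheapest remaining worker) gives 198 min, worse by 27.
Next-best assignment: Santos→Task T5, Ivanova→Task T1, Varga→Task T7, Mendoza→Task T6, Lindqvist→Task T4 = 186 min.
Swapping Santos↔Varga (Santos→Task T7 38 min, Varga→Task T4 99 min) adds 79.

Minimum total: 171 min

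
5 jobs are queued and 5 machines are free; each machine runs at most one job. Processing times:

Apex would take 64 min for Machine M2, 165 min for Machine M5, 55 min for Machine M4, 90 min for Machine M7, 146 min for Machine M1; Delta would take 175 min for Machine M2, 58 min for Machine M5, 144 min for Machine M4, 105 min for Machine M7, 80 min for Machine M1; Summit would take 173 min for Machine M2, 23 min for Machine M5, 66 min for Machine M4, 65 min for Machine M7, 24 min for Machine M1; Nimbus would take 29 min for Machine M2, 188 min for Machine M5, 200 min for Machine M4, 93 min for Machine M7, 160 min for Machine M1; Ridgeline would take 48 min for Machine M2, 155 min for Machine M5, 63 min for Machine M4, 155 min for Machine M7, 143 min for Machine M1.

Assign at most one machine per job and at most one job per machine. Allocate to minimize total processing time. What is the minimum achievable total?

This is the linear assignment problem.
Optimal: Apex→Machine M7 (90 min), Delta→Machine M5 (58 min), Summit→Machine M1 (24 min), Nimbus→Machine M2 (29 min), Ridgeline→Machine M4 (63 min) — total 90+58+24+29+63 = 264 min.
Column-greedy (each machine in turn goes to its cheapest remaining job) gives 355 min, worse by 91.
Next-best assignment: Apex→Machine M4, Delta→Machine M5, Summit→Machine M1, Nimbus→Machine M7, Ridgeline→Machine M2 = 278 min.

Min total: 264 min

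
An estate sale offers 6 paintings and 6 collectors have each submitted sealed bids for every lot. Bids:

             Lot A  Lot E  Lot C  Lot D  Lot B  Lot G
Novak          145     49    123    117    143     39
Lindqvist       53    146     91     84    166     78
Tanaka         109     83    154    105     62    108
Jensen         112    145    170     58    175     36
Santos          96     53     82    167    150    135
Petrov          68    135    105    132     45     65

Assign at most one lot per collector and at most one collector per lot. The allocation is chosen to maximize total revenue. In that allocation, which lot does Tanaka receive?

Tanaka receives Lot G.

This is the linear assignment problem.
Optimal: Novak→Lot A ($145), Lindqvist→Lot B ($166), Tanaka→Lot G ($108), Jensen→Lot C ($170), Santos→Lot D ($167), Petrov→Lot E ($135) — total 145+166+108+170+167+135 = $891.
Row-greedy (each collector in turn takes its best remaining lot) gives $842, worse by 49.
Next-best assignment: Novak→Lot A, Lindqvist→Lot E, Tanaka→Lot C, Jensen→Lot B, Santos→Lot G, Petrov→Lot D = $887.
Swapping Jensen↔Lindqvist (Jensen→Lot B $175, Lindqvist→Lot C $91) loses 70.
Tanaka's own top lot is Lot C ($154), but forcing Tanaka→Lot C and reassigning the rest optimally gives only $887 — worse by 4.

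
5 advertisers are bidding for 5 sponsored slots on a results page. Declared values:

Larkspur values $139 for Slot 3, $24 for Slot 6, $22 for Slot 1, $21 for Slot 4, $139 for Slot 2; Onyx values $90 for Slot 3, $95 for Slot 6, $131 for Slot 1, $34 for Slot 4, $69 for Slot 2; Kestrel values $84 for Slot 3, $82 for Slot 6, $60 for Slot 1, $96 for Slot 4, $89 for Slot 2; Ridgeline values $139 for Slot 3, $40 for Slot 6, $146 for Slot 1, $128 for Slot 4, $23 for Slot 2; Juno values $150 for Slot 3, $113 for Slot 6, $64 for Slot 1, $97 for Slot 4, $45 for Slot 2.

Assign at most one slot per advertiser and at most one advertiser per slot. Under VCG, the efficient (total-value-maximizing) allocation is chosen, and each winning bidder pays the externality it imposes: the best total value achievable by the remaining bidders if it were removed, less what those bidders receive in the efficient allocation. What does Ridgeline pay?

Ridgeline pays $14.

Efficient allocation: Larkspur→Slot 2 ($139), Onyx→Slot 1 ($131), Kestrel→Slot 6 ($82), Ridgeline→Slot 4 ($128), Juno→Slot 3 ($150); total welfare W = $630.
Ridgeline receives Slot 4 at value $128, so the others get W − 128 = $502.
Without Ridgeline: best allocation of the remaining 4 bidders over all 5 slots is Larkspur→Slot 2 ($139), Onyx→Slot 1 ($131), Kestrel→Slot 4 ($96), Juno→Slot 3 ($150), total $516.
VCG payment = (others' best without Ridgeline) − (others' welfare with Ridgeline) = 516 − 502 = $14.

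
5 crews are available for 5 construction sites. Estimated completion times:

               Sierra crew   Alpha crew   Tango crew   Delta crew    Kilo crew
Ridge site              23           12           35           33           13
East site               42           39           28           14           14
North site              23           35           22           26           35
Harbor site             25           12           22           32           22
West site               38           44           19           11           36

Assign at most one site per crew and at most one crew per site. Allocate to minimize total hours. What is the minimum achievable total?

Min total: 81 hours

This is the linear assignment problem.
Optimal: Sierra crew→North site (23 hours), Alpha crew→Harbor site (12 hours), Tango crew→West site (19 hours), Delta crew→East site (14 hours), Kilo crew→Ridge site (13 hours) — total 23+12+19+14+13 = 81 hours.
Column-greedy (each site in turn goes to its cheapest remaining crew) gives 108 hours, worse by 27.
Next-best assignment: Sierra crew→Ridge site, Alpha crew→Harbor site, Tango crew→North site, Delta crew→West site, Kilo crew→East site = 82 hours.
Every other assignment is strictly worse.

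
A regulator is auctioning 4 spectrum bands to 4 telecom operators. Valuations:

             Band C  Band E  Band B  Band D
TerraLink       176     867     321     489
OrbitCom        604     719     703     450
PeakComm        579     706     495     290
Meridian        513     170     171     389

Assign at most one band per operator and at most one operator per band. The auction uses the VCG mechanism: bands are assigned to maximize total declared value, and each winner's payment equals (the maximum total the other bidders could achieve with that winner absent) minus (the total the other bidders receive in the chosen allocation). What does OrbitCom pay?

OrbitCom pays $40M.

Efficient allocation: TerraLink→Band E ($867M), OrbitCom→Band B ($703M), PeakComm→Band C ($579M), Meridian→Band D ($389M); total welfare W = $2538M.
OrbitCom receives Band B at value $703M, so the others get W − 703 = $1835M.
Without OrbitCom: best allocation of the remaining 3 bidders over all 4 bands is TerraLink→Band E ($867M), PeakComm→Band B ($495M), Meridian→Band C ($513M), total $1875M.
VCG payment = (others' best without OrbitCom) − (others' welfare with OrbitCom) = 1875 − 1835 = $40M.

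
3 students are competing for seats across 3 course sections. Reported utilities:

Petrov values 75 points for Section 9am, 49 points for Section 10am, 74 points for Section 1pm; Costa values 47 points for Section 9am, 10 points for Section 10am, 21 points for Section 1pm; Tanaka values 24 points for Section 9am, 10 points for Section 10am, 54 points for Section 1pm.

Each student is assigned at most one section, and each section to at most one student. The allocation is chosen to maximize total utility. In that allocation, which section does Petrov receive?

Petrov receives Section 10am.

Optimal: Petrov→Section 10am (49 points), Costa→Section 9am (47 points), Tanaka→Section 1pm (54 points) — total 49+47+54 = 150 points.
Column-greedy (each section in turn goes to its best remaining student) gives 139 points, worse by 11.
Next-best assignment: Petrov→Section 9am, Costa→Section 10am, Tanaka→Section 1pm = 139 points.
Swapping Tanaka↔Petrov (Tanaka→Section 10am 10 points, Petrov→Section 1pm 74 points) loses 19.
Petrov's own top section is Section 9am (75 points), but forcing Petrov→Section 9am and reassigning the rest optimally gives only 139 points — worse by 11.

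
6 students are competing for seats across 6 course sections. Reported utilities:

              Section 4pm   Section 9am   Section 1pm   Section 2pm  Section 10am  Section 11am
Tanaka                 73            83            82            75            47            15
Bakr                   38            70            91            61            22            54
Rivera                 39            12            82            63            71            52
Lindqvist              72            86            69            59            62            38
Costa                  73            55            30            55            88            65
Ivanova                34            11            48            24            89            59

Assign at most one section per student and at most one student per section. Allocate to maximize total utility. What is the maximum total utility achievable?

This is a one-to-one assignment (maximum-weight bipartite matching).
Optimal: Tanaka→Section 4pm (73 points), Bakr→Section 1pm (91 points), Rivera→Section 2pm (63 points), Lindqvist→Section 9am (86 points), Costa→Section 11am (65 points), Ivanova→Section 10am (89 points) — total 73+91+63+86+65+89 = 467 points.
Max-entry greedy (repeatedly take the single best remaining cell) gives 466 points, worse by 1.
Next-best assignment: Tanaka→Section 2pm, Bakr→Section 1pm, Rivera→Section 11am, Lindqvist→Section 9am, Costa→Section 4pm, Ivanova→Section 10am = 466 points.
Swapping Rivera↔Bakr (Rivera→Section 1pm 82 points, Bakr→Section 2pm 61 points) loses 11.
Checked against all permutations: 467 points is optimal.

Max total: 467 points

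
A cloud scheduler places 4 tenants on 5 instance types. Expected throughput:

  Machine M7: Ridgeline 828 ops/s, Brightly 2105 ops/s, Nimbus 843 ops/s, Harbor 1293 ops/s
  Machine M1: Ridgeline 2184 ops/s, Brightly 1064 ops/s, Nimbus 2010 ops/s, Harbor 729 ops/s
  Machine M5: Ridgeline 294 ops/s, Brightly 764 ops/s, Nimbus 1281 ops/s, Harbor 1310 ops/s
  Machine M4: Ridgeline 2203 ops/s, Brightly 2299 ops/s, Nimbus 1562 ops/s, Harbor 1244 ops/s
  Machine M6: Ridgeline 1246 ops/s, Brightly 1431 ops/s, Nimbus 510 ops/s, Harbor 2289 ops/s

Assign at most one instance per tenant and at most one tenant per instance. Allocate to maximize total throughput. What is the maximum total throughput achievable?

This is the linear assignment problem.
Optimal: Ridgeline→Machine M4 (2203 ops/s), Brightly→Machine M7 (2105 ops/s), Nimbus→Machine M1 (2010 ops/s), Harbor→Machine M6 (2289 ops/s) — total 2203+2105+2010+2289 = 8607 ops/s.
Max-entry greedy (repeatedly take the single best remaining cell) gives 8053 ops/s, worse by 554.
Next-best assignment: Ridgeline→Machine M1, Brightly→Machine M7, Nimbus→Machine M4, Harbor→Machine M6 = 8140 ops/s.
Checked against all permutations: 8607 ops/s is optimal.

Maximum total: 8607 ops/s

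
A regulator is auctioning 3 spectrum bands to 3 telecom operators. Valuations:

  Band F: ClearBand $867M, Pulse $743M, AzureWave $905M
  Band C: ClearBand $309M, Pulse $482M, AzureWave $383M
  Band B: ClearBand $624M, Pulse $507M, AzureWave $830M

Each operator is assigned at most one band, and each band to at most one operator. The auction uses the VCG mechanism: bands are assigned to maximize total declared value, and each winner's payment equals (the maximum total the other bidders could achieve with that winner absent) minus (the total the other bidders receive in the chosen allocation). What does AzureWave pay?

Efficient allocation: ClearBand→Band F ($867M), Pulse→Band C ($482M), AzureWave→Band B ($830M); total welfare W = $2179M.
AzureWave receives Band B at value $830M, so the others get W − 830 = $1349M.
Without AzureWave: best allocation of the remaining 2 bidders over all 3 bands is ClearBand→Band F ($867M), Pulse→Band B ($507M), total $1374M.
VCG payment = (others' best without AzureWave) − (others' welfare with AzureWave) = 1374 − 1349 = $25M.

AzureWave pays $25M.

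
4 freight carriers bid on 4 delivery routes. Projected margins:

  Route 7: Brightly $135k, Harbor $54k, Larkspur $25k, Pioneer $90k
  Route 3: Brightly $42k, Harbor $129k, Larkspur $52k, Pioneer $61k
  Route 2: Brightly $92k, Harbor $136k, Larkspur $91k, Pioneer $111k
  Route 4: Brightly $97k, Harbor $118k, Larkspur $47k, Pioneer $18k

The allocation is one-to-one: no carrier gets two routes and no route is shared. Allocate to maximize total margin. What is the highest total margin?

Optimal: Brightly→Route 7 ($135k), Harbor→Route 3 ($129k), Larkspur→Route 4 ($47k), Pioneer→Route 2 ($111k) — total 135+129+47+111 = $422k.
Next-best assignment: Brightly→Route 7, Harbor→Route 4, Larkspur→Route 3, Pioneer→Route 2 = $416k.
Swapping Harbor↔Larkspur (Harbor→Route 4 $118k, Larkspur→Route 3 $52k) loses 6.
No other one-to-one assignment exceeds $422k.

Max total: $422k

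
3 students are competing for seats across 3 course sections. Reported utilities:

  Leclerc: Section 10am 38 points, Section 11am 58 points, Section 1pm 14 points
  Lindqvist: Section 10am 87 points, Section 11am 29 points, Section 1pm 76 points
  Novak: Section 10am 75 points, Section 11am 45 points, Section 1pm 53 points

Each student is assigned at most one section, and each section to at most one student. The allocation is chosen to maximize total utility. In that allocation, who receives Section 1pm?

Optimal: Leclerc→Section 11am (58 points), Lindqvist→Section 1pm (76 points), Novak→Section 10am (75 points) — total 58+76+75 = 209 points.
Max-entry greedy (repeatedly take the single best remaining cell) gives 198 points, worse by 11.
Next-best assignment: Leclerc→Section 11am, Lindqvist→Section 10am, Novak→Section 1pm = 198 points.
Swapping Leclerc↔Lindqvist (Leclerc→Section 1pm 14 points, Lindqvist→Section 11am 29 points) loses 91.
Checked against all permutations: 209 points is optimal.
Lindqvist's own top section is Section 10am (87 points), but forcing Lindqvist→Section 10am and reassigning the rest optimally gives only 198 points — worse by 11.

Lindqvist receives Section 1pm.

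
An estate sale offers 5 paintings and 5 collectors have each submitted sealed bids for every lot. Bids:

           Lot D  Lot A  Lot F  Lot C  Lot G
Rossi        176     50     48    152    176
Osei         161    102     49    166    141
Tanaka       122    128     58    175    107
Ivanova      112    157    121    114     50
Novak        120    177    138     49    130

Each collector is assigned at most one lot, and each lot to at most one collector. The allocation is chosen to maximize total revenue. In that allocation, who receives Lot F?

Ivanova receives Lot F.

This is a one-to-one assignment (maximum-weight bipartite matching).
Optimal: Rossi→Lot G ($176), Osei→Lot D ($161), Tanaka→Lot C ($175), Ivanova→Lot F ($121), Novak→Lot A ($177) — total 176+161+175+121+177 = $810.
Column-greedy (each lot in turn goes to its best remaining collector) gives $790, worse by 20.
Next-best assignment: Rossi→Lot G, Osei→Lot D, Tanaka→Lot C, Ivanova→Lot A, Novak→Lot F = $807.
Swapping Rossi↔Novak (Rossi→Lot A $50, Novak→Lot G $130) loses 173.
Ivanova's own top lot is Lot A ($157), but forcing Ivanova→Lot A and reassigning the rest optimally gives only $807 — worse by 3.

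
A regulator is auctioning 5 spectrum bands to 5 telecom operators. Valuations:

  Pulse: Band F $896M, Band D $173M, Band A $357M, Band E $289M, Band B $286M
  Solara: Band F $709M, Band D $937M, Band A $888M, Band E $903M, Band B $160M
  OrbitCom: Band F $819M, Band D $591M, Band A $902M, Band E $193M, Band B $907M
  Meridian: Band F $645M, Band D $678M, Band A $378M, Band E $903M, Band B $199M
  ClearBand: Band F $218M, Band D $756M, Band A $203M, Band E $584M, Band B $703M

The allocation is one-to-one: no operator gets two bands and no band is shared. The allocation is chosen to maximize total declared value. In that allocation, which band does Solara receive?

Optimal: Pulse→Band F ($896M), Solara→Band A ($888M), OrbitCom→Band B ($907M), Meridian→Band E ($903M), ClearBand→Band D ($756M) — total 896+888+907+903+756 = $4350M.
Column-greedy (each band in turn goes to its best remaining operator) gives $4341M, worse by 9.
Next-best assignment: Pulse→Band F, Solara→Band D, OrbitCom→Band A, Meridian→Band E, ClearBand→Band B = $4341M.
Checked against all permutations: $4350M is optimal.
Solara's own top band is Band D ($937M), but forcing Solara→Band D and reassigning the rest optimally gives only $4341M — worse by 9.

Solara receives Band A.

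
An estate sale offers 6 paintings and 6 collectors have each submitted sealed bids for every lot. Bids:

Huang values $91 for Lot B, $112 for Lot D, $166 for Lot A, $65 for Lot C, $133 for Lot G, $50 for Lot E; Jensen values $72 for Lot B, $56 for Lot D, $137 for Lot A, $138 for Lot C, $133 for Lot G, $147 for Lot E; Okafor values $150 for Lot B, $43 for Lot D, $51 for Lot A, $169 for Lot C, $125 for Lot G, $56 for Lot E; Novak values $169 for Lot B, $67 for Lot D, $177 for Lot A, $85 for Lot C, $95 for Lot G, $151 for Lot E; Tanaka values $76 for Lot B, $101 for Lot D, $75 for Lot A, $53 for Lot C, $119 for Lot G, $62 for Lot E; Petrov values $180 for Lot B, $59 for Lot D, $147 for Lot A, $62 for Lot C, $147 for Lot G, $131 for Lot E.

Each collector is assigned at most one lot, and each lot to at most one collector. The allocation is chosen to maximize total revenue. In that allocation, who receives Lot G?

Huang receives Lot G.

Optimal: Huang→Lot G ($133), Jensen→Lot E ($147), Okafor→Lot C ($169), Novak→Lot A ($177), Tanaka→Lot D ($101), Petrov→Lot B ($180) — total 133+147+169+177+101+180 = $907.
Next-best assignment: Huang→Lot D, Jensen→Lot E, Okafor→Lot C, Novak→Lot A, Tanaka→Lot G, Petrov→Lot B = $904.
Huang's own top lot is Lot A ($166), but forcing Huang→Lot A and reassigning the rest optimally gives only $900 — worse by 7.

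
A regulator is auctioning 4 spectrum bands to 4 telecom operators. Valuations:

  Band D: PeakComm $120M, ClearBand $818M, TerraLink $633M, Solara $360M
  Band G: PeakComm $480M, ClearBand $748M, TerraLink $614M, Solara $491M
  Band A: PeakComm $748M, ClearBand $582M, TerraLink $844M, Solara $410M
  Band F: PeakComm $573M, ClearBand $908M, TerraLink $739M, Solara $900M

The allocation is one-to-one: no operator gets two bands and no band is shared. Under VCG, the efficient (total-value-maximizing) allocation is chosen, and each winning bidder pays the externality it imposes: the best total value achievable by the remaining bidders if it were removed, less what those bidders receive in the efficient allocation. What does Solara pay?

Efficient allocation: PeakComm→Band A ($748M), ClearBand→Band D ($818M), TerraLink→Band G ($614M), Solara→Band F ($900M); total welfare W = $3080M.
Solara receives Band F at value $900M, so the others get W − 900 = $2180M.
Without Solara: best allocation of the remaining 3 bidders over all 4 bands is PeakComm→Band A ($748M), ClearBand→Band D ($818M), TerraLink→Band F ($739M), total $2305M.
VCG payment = (others' best without Solara) − (others' welfare with Solara) = 2305 − 2180 = $125M.

Solara pays $125M.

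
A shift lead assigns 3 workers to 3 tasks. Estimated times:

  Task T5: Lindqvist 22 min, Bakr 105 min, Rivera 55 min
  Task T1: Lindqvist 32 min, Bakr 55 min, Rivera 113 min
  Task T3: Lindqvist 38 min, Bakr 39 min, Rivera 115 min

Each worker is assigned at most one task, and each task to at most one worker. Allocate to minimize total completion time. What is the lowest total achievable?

Min total: 126 min

Optimal: Lindqvist→Task T1 (32 min), Bakr→Task T3 (39 min), Rivera→Task T5 (55 min) — total 32+39+55 = 126 min.
Next-best assignment: Lindqvist→Task T3, Bakr→Task T1, Rivera→Task T5 = 148 min.
Swapping Bakr↔Lindqvist (Bakr→Task T1 55 min, Lindqvist→Task T3 38 min) adds 22.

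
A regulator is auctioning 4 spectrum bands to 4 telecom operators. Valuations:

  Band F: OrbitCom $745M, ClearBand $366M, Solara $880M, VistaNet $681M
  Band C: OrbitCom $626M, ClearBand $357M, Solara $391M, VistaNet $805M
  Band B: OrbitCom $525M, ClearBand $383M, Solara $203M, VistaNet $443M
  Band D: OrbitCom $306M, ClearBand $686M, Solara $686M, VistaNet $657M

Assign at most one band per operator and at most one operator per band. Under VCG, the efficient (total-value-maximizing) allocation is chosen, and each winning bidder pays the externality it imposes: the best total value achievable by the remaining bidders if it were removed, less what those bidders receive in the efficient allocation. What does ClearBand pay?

ClearBand pays $26M.

Efficient allocation: OrbitCom→Band B ($525M), ClearBand→Band D ($686M), Solara→Band F ($880M), VistaNet→Band C ($805M); total welfare W = $2896M.
ClearBand receives Band D at value $686M, so the others get W − 686 = $2210M.
Without ClearBand: best allocation of the remaining 3 bidders over all 4 bands is OrbitCom→Band F ($745M), Solara→Band D ($686M), VistaNet→Band C ($805M), total $2236M.
VCG payment = (others' best without ClearBand) − (others' welfare with ClearBand) = 2236 − 2210 = $26M.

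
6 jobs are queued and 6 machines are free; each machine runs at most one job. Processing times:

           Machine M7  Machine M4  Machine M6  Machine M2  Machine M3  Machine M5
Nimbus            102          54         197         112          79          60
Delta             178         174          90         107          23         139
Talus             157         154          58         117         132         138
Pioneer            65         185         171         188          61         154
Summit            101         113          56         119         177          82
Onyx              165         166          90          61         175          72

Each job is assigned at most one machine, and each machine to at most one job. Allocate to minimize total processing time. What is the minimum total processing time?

Optimal: Nimbus→Machine M4 (54 min), Delta→Machine M3 (23 min), Talus→Machine M6 (58 min), Pioneer→Machine M7 (65 min), Summit→Machine M5 (82 min), Onyx→Machine M2 (61 min) — total 54+23+58+65+82+61 = 343 min.

Minimum total: 343 min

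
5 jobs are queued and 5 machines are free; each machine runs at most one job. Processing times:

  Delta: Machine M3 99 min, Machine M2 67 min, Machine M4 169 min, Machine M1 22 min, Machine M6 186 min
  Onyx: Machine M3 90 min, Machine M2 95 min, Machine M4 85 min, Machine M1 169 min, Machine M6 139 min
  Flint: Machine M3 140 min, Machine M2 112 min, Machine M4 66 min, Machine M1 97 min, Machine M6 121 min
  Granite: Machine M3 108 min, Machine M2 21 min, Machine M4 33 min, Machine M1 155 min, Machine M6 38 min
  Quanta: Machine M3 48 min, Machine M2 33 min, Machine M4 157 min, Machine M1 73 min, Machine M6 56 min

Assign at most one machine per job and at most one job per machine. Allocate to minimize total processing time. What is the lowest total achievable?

Treat this as an assignment problem: match each job to one machine.
Optimal: Delta→Machine M1 (22 min), Onyx→Machine M3 (90 min), Flint→Machine M4 (66 min), Granite→Machine M6 (38 min), Quanta→Machine M2 (33 min) — total 22+90+66+38+33 = 249 min.
Row-greedy (each job in turn takes its cheapest remaining machine) gives 305 min, worse by 56.
Swapping Flint↔Delta (Flint→Machine M1 97 min, Delta→Machine M4 169 min) adds 178.
No other one-to-one assignment undercuts 249 min.

Min total: 249 min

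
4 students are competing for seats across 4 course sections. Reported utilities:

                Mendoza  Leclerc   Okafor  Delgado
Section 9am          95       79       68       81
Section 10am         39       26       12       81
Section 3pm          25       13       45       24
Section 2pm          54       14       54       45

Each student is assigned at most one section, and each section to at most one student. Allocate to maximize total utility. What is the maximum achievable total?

Treat this as an assignment problem: match each student to one section.
Optimal: Mendoza→Section 2pm (54 points), Leclerc→Section 9am (79 points), Okafor→Section 3pm (45 points), Delgado→Section 10am (81 points) — total 54+79+45+81 = 259 points.
Row-greedy (each student in turn takes its best remaining section) gives 199 points, worse by 60.
Next-best assignment: Mendoza→Section 9am, Leclerc→Section 3pm, Okafor→Section 2pm, Delgado→Section 10am = 243 points.

Maximum total: 259 points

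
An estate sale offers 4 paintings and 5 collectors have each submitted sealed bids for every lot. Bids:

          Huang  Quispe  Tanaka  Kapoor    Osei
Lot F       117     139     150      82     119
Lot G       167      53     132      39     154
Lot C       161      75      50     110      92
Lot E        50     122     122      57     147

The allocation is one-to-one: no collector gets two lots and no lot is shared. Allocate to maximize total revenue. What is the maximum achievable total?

This is the linear assignment problem.
Optimal: Tanaka→Lot F ($150), Osei→Lot G ($154), Huang→Lot C ($161), Quispe→Lot E ($122) — total 150+154+161+122 = $587.
Row-greedy (each collector in turn takes its best remaining lot) gives $538, worse by 49.
Next-best assignment: Quispe→Lot F, Tanaka→Lot G, Huang→Lot C, Osei→Lot E = $579.
Swapping Osei↔Tanaka (Osei→Lot F $119, Tanaka→Lot G $132) loses 53.

Max total: $587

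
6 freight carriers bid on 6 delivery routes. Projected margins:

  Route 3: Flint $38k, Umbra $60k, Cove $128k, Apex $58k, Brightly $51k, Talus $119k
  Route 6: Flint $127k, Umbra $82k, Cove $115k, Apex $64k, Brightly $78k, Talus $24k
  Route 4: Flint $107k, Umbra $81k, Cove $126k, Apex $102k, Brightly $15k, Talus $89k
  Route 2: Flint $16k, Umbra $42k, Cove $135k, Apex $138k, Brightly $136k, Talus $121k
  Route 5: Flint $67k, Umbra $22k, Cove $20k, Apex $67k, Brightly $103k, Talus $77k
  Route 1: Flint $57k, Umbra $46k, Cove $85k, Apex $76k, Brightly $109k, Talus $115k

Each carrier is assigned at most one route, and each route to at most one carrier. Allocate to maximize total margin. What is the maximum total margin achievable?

Optimal: Flint→Route 6 ($127k), Umbra→Route 4 ($81k), Cove→Route 3 ($128k), Apex→Route 2 ($138k), Brightly→Route 5 ($103k), Talus→Route 1 ($115k) — total 127+81+128+138+103+115 = $692k.
Column-greedy (each route in turn goes to its best remaining carrier) gives $616k, worse by 76.
Next-best assignment: Flint→Route 4, Umbra→Route 6, Cove→Route 3, Apex→Route 2, Brightly→Route 5, Talus→Route 1 = $673k.
Swapping Cove↔Talus (Cove→Route 1 $85k, Talus→Route 3 $119k) loses 39.
Every other assignment is strictly worse.

Maximum total: $692k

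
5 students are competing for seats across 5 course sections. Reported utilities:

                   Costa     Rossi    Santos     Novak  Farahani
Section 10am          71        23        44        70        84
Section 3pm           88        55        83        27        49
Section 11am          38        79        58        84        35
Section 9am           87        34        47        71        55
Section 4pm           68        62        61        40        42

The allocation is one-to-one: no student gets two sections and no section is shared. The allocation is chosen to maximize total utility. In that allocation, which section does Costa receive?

Costa receives Section 9am.

This is a one-to-one assignment (maximum-weight bipartite matching).
Optimal: Costa→Section 9am (87 points), Rossi→Section 4pm (62 points), Santos→Section 3pm (83 points), Novak→Section 11am (84 points), Farahani→Section 10am (84 points) — total 87+62+83+84+84 = 400 points.
Column-greedy (each section in turn goes to its best remaining student) gives 365 points, worse by 35.
Swapping Santos↔Farahani (Santos→Section 10am 44 points, Farahani→Section 3pm 49 points) loses 74.
Costa's own top section is Section 3pm (88 points), but forcing Costa→Section 3pm and reassigning the rest optimally gives only 383 points — worse by 17.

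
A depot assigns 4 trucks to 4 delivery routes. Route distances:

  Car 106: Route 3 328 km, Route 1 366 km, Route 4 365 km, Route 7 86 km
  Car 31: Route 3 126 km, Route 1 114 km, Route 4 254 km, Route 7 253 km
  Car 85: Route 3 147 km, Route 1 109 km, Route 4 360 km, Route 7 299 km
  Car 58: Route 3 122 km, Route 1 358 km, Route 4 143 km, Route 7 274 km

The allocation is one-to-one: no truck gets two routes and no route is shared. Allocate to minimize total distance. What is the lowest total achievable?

This is the linear assignment problem.
Optimal: Car 106→Route 7 (86 km), Car 31→Route 3 (126 km), Car 85→Route 1 (109 km), Car 58→Route 4 (143 km) — total 86+126+109+143 = 464 km.
Next-best assignment: Car 106→Route 7, Car 31→Route 1, Car 85→Route 3, Car 58→Route 4 = 490 km.

Min total: 464 km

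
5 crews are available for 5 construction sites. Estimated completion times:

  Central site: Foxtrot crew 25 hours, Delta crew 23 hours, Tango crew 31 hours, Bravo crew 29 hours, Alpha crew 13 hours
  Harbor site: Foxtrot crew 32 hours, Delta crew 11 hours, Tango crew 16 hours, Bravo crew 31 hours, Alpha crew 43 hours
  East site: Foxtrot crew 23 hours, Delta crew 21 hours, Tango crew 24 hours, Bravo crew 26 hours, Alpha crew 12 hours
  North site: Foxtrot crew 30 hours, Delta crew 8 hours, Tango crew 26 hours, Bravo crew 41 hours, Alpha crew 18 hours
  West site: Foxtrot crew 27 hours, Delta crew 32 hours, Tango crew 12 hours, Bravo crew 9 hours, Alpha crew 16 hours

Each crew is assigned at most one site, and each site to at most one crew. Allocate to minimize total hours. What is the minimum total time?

Treat this as an assignment problem: match each crew to one site.
Optimal: Foxtrot crew→East site (23 hours), Delta crew→North site (8 hours), Tango crew→Harbor site (16 hours), Bravo crew→West site (9 hours), Alpha crew→Central site (13 hours) — total 23+8+16+9+13 = 69 hours.
Min-entry greedy (repeatedly take the single cheapest remaining cell) gives 70 hours, worse by 1.
Next-best assignment: Foxtrot crew→Central site, Delta crew→North site, Tango crew→Harbor site, Bravo crew→West site, Alpha crew→East site = 70 hours.
Swapping Bravo crew↔Alpha crew (Bravo crew→Central site 29 hours, Alpha crew→West site 16 hours) adds 23.

Minimum total: 69 hours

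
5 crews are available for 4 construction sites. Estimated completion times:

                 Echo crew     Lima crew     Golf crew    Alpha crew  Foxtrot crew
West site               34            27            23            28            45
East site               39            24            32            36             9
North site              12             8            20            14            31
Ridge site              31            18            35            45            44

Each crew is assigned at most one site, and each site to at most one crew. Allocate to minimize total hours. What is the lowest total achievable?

Optimal: Golf crew→West site (23 hours), Foxtrot crew→East site (9 hours), Echo crew→North site (12 hours), Lima crew→Ridge site (18 hours) — total 23+9+12+18 = 62 hours.
Row-greedy (each crew in turn takes its cheapest remaining site) gives 89 hours, worse by 27.
Swapping Golf crew↔Echo crew (Golf crew→North site 20 hours, Echo crew→West site 34 hours) adds 19.
No other one-to-one assignment undercuts 62 hours.

Minimum total: 62 hours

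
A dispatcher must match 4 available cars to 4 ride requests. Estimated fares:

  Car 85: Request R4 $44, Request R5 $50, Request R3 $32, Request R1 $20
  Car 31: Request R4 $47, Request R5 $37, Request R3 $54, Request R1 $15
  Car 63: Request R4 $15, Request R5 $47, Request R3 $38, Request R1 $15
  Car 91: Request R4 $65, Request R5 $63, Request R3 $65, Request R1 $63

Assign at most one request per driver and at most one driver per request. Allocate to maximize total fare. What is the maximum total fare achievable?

Maximum total: $208

Optimal: Car 85→Request R4 ($44), Car 31→Request R3 ($54), Car 63→Request R5 ($47), Car 91→Request R1 ($63) — total 44+54+47+63 = $208.
Row-greedy (each driver in turn takes its best remaining request) gives $182, worse by 26.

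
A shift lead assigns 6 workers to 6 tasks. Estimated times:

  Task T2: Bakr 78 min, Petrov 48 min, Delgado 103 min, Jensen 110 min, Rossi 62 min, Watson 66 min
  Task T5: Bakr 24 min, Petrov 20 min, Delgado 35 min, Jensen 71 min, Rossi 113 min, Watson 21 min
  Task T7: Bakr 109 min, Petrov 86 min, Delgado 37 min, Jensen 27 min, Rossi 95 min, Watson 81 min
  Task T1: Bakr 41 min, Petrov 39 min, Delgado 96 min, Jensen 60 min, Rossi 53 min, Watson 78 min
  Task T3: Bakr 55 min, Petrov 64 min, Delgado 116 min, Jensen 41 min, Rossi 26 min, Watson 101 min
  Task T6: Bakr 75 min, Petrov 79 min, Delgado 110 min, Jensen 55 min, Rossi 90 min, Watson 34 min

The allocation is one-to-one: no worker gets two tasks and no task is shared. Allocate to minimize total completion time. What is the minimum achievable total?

Minimum total: 211 min

This is the linear assignment problem.
Optimal: Bakr→Task T1 (41 min), Petrov→Task T2 (48 min), Delgado→Task T5 (35 min), Jensen→Task T7 (27 min), Rossi→Task T3 (26 min), Watson→Task T6 (34 min) — total 41+48+35+27+26+34 = 211 min.
Column-greedy (each task in turn goes to its cheapest remaining worker) gives 273 min, worse by 62.
Next-best assignment: Bakr→Task T1, Petrov→Task T2, Delgado→Task T7, Jensen→Task T6, Rossi→Task T3, Watson→Task T5 = 228 min.
Checked against all permutations: 211 min is optimal.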